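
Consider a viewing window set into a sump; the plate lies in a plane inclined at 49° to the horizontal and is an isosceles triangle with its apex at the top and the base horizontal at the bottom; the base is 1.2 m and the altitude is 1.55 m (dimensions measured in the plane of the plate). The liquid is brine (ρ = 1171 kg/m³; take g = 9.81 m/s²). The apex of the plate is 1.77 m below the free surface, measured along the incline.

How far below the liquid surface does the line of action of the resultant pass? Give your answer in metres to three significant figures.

h_p = 2.15 m

γ = ρg = 1171 × 9.81 / 1000 = 11.48751 kN/m³.
Let θ = 49° be the plate's angle to the horizontal; measure y along the incline from where the plane meets the free surface. Vertical depth h = y·sinθ with sinθ = 0.754710.
With the apex up, the centroid sits 2h/3 = 2 × 1.55/3 = 1.03333 m below the apex, so y_c = 1.77 + 1.03333 = 2.80333 m and h_c = 2.80333 × 0.754710 = 2.1157 m.
A = ½ × 1.2 × 1.55 = 0.93 m².
Resultant F = γ·h_c·A = 11.48751 × 2.1157 × 0.93 = 22.6028 kN.
I_c = b·h³/36 = 1.2 × 1.55³/36 = 0.124129 m⁴.
Centre of pressure: y_p = y_c + I_c/(y_c·A) = 2.80333 + 0.124129/(2.80333 × 0.93) = 2.80333 + 0.047612 = 2.85094 m along the plane.
Vertically, h_p = y_p·sinθ = 2.85094 × 0.754710 = 2.15163 m.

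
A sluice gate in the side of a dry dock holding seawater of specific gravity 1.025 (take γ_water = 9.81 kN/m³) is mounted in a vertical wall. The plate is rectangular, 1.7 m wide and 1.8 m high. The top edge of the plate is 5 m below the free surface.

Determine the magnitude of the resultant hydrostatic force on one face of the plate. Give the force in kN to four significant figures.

F ≈ 181.5 kN

γ = 1.025 × 9.81 = 10.05525 kN/m³.
The centroid lies 1.8/2 = 0.9 m below the top edge, so the centroid depth is h_c = 5 + 0.9 = 5.9 m.
A = 1.7 × 1.8 = 3.06 m².
Resultant F = γ·h_c·A = 10.05525 × 5.9 × 3.06 = 181.537 kN.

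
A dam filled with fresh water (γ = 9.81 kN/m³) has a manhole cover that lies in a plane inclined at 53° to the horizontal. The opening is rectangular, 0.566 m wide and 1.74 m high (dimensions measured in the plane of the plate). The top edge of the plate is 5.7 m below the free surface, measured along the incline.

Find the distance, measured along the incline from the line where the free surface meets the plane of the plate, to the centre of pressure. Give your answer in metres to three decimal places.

γ = 9.81 kN/m³.
Let θ = 53° be the plate's angle to the horizontal; measure y along the incline from where the plane meets the free surface. Vertical depth h = y·sinθ with sinθ = 0.798636.
The centroid lies 1.74/2 = 0.87 m below the top edge, so y_c = 5.7 + 0.87 = 6.57 m and h_c = 6.57 × 0.798636 = 5.24704 m.
A = 0.566 × 1.74 = 0.98484 m².
Resultant F = γ·h_c·A = 9.81 × 5.24704 × 0.98484 = 50.6931 kN.
I_c = b·h³/12 = 0.566 × 1.74³/12 = 0.248475 m⁴.
Centre of pressure: y_p = y_c + I_c/(y_c·A) = 6.57 + 0.248475/(6.57 × 0.98484) = 6.57 + 0.0384018 = 6.6084 m along the plane.

y_p = 6.608 m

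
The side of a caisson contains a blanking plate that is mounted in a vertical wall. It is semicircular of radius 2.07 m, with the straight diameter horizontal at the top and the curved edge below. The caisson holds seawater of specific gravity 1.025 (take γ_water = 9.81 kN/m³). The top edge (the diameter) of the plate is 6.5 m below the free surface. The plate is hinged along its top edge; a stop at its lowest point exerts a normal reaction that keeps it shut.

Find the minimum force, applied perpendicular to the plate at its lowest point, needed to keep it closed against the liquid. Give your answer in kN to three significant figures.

P ≈ 222 kN

γ = 1.025 × 9.81 = 10.05525 kN/m³.
The centroid of a semicircle lies 4r/(3π) = 0.878535 m from the diameter, here below the top edge, so the centroid depth is h_c = 6.5 + 0.878535 = 7.37854 m.
A = πr²/2 = π × 2.07²/2 = 6.73071 m².
Resultant F = γ·h_c·A = 10.05525 × 7.37854 × 6.73071 = 499.372 kN.
I_c = (π/8 − 8/(9π))·r⁴ = 0.109757 × 2.07⁴ = 2.01518 m⁴.
Centre of pressure: y_p = y_c + I_c/(y_c·A) = 7.37854 + 2.01518/(7.37854 × 6.73071) = 7.37854 + 0.0405772 = 7.41912 m along the plane.
The resultant acts 0.878535 + 0.0405772 = 0.919112 m (along the plate) below the hinge at the top edge, so the moment about the hinge is M = F × 0.919112 = 499.372 × 0.919112 = 458.979 kN·m.
A normal force at the bottom, 2.07 m from the hinge, must supply this moment: P = 458.979/2.07 = 221.729 kN.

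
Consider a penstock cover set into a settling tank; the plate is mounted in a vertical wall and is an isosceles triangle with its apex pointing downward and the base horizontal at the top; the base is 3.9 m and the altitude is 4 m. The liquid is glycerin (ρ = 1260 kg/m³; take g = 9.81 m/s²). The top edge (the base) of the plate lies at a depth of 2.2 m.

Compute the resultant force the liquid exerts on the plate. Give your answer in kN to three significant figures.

F ≈ 341 kN

γ = ρg = 1260 × 9.81 / 1000 = 12.3606 kN/m³.
With the apex down, the centroid sits h/3 = 4/3 = 1.33333 m below the base (the top edge), so the centroid depth is h_c = 2.2 + 1.33333 = 3.53333 m.
A = ½ × 3.9 × 4 = 7.8 m².
Resultant F = γ·h_c·A = 12.3606 × 3.53333 × 7.8 = 340.658 kN.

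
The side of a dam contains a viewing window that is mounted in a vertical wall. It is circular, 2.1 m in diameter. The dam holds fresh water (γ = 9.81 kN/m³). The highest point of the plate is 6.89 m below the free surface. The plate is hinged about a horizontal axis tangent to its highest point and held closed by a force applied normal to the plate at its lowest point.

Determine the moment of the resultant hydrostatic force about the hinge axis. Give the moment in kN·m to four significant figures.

γ = 9.81 kN/m³.
The centroid is at the centre, 1.05 m below the top of the plate, so the centroid depth is h_c = 6.89 + 1.05 = 7.94 m.
A = π(1.05)² = 3.46361 m².
Resultant F = γ·h_c·A = 9.81 × 7.94 × 3.46361 = 269.785 kN.
I_c = πr⁴/4 = π × 1.05⁴/4 = 0.954656 m⁴.
Centre of pressure: y_p = y_c + I_c/(y_c·A) = 7.94 + 0.954656/(7.94 × 3.46361) = 7.94 + 0.0347134 = 7.97471 m along the plane.
The resultant acts 1.05 + 0.0347134 = 1.08471 m (along the plate) below the hinge at the top edge, so the moment about the hinge is M = F × 1.08471 = 269.785 × 1.08471 = 292.638 kN·m.

M ≈ 292.6 kN·m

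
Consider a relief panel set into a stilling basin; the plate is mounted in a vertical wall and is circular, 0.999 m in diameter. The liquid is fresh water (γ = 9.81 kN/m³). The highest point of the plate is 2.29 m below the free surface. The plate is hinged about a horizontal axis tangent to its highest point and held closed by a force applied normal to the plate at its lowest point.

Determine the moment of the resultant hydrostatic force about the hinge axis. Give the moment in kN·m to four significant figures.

M ≈ 11.19 kN·m

γ = 9.81 kN/m³.
The centroid is at the centre, 0.4995 m below the top of the plate, so the centroid depth is h_c = 2.29 + 0.4995 = 2.7895 m.
A = π(0.4995)² = 0.783828 m².
Resultant F = γ·h_c·A = 9.81 × 2.7895 × 0.783828 = 21.4494 kN.
I_c = πr⁴/4 = π × 0.4995⁴/4 = 0.0488913 m⁴.
Centre of pressure: y_p = y_c + I_c/(y_c·A) = 2.7895 + 0.0488913/(2.7895 × 0.783828) = 2.7895 + 0.0223607 = 2.81186 m along the plane.
The resultant acts 0.4995 + 0.0223607 = 0.521861 m (along the plate) below the hinge at the top edge, so the moment about the hinge is M = F × 0.521861 = 21.4494 × 0.521861 = 11.1936 kN·m.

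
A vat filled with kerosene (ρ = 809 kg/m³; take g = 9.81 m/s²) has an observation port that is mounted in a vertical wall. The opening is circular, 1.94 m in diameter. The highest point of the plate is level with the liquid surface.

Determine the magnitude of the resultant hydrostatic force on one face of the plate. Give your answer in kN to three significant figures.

γ = ρg = 809 × 9.81 / 1000 = 7.93629 kN/m³.
The centroid is at the centre, 0.97 m below the top of the plate, so the centroid depth is h_c = 0.97 m.
A = π(0.97)² = 2.95592 m².
Resultant F = γ·h_c·A = 7.93629 × 0.97 × 2.95592 = 22.7553 kN.

F ≈ 22.8 kN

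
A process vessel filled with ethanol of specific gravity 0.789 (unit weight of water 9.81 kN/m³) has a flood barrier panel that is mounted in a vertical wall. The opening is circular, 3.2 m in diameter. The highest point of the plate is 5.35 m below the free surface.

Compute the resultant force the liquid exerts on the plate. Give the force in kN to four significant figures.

F ≈ 432.6 kN

γ = 0.789 × 9.81 = 7.74009 kN/m³.
The centroid is at the centre, 1.6 m below the top of the plate, so the centroid depth is h_c = 5.35 + 1.6 = 6.95 m.
A = π(1.6)² = 8.04248 m².
Resultant F = γ·h_c·A = 7.74009 × 6.95 × 8.04248 = 432.634 kN.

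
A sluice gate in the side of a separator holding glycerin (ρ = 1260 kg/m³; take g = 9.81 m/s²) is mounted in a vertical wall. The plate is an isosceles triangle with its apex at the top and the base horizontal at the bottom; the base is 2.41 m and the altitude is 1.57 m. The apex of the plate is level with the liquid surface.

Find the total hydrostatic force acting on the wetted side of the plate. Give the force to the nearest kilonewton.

F ≈ 24 kN

γ = ρg = 1260 × 9.81 / 1000 = 12.3606 kN/m³.
With the apex up, the centroid sits 2h/3 = 2 × 1.57/3 = 1.04667 m below the apex, so the centroid depth is h_c = 1.04667 m.
A = ½ × 2.41 × 1.57 = 1.89185 m².
Resultant F = γ·h_c·A = 12.3606 × 1.04667 × 1.89185 = 24.4758 kN.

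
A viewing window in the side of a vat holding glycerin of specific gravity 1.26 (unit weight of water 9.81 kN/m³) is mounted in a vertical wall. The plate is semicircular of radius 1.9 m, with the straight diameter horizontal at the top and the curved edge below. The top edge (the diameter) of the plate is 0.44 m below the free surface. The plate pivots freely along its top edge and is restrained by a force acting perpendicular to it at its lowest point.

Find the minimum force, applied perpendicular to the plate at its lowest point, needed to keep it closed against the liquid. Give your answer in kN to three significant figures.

γ = 1.26 × 9.81 = 12.3606 kN/m³.
The centroid of a semicircle lies 4r/(3π) = 0.806385 m from the diameter, here below the top edge, so the centroid depth is h_c = 0.44 + 0.806385 = 1.24639 m.
A = πr²/2 = π × 1.9²/2 = 5.67057 m².
Resultant F = γ·h_c·A = 12.3606 × 1.24639 × 5.67057 = 87.3615 kN.
I_c = (π/8 − 8/(9π))·r⁴ = 0.109757 × 1.9⁴ = 1.43036 m⁴.
Centre of pressure: y_p = y_c + I_c/(y_c·A) = 1.24639 + 1.43036/(1.24639 × 5.67057) = 1.24639 + 0.202379 = 1.44877 m along the plane.
The resultant acts 0.806385 + 0.202379 = 1.00876 m (along the plate) below the hinge at the top edge, so the moment about the hinge is M = F × 1.00876 = 87.3615 × 1.00876 = 88.1268 kN·m.
A normal force at the bottom, 1.9 m from the hinge, must supply this moment: P = 88.1268/1.9 = 46.3825 kN.

P ≈ 46.4 kN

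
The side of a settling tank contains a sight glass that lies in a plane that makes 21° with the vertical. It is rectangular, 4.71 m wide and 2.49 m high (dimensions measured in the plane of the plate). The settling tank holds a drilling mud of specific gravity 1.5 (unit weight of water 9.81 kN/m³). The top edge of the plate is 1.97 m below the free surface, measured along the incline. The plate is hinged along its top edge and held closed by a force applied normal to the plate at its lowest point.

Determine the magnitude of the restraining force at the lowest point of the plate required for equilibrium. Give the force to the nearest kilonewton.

P ≈ 292 kN

γ = 1.5 × 9.81 = 14.715 kN/m³.
The plate makes 21° with the vertical, i.e. θ = 90° − 21° = 69° to the horizontal. Measuring y along the incline from the free-surface line, vertical depth h = y·sinθ with sinθ = 0.933580.
The centroid lies 2.49/2 = 1.245 m below the top edge, so y_c = 1.97 + 1.245 = 3.215 m and h_c = 3.215 × 0.933580 = 3.00146 m.
A = 4.71 × 2.49 = 11.7279 m².
Resultant F = γ·h_c·A = 14.715 × 3.00146 × 11.7279 = 517.98 kN.
I_c = b·h³/12 = 4.71 × 2.49³/12 = 6.05951 m⁴.
Centre of pressure: y_p = y_c + I_c/(y_c·A) = 3.215 + 6.05951/(3.215 × 11.7279) = 3.215 + 0.160708 = 3.37571 m along the plane.
The resultant acts 1.245 + 0.160708 = 1.40571 m (along the plate) below the hinge at the top edge, so the moment about the hinge is M = F × 1.40571 = 517.98 × 1.40571 = 728.13 kN·m.
A normal force at the bottom, 2.49 m from the hinge, must supply this moment: P = 728.13/2.49 = 292.422 kN.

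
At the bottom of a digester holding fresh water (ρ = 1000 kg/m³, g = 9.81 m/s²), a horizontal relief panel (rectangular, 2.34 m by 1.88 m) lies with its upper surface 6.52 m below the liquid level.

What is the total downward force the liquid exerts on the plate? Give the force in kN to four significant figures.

γ = ρg = 1000 × 9.81 = 9810 N/m³ = 9.81 kN/m³.
The plate is horizontal, so pressure is uniform at p = γ·h = 9.81 × 6.52 = 63.9612 kN/m².
A = 2.34 × 1.88 = 4.3992 m².
F = p·A = 63.9612 × 4.3992 = 281.378 kN.

F ≈ 281.4 kN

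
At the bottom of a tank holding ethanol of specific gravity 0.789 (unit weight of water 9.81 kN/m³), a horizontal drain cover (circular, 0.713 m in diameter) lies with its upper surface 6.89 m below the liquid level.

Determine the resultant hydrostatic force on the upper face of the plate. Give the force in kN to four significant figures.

F ≈ 21.29 kN

γ = 0.789 × 9.81 = 7.74009 kN/m³.
The plate is horizontal, so pressure is uniform at p = γ·h = 7.74009 × 6.89 = 53.3292 kN/m².
A = π(0.3565)² = 0.399272 m².
F = p·A = 53.3292 × 0.399272 = 21.2929 kN.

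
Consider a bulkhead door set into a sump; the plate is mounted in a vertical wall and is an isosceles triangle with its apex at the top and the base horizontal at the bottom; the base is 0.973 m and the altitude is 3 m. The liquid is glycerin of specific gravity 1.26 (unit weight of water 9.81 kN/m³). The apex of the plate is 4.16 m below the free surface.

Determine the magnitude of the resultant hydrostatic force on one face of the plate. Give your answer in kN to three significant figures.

γ = 1.26 × 9.81 = 12.3606 kN/m³.
With the apex up, the centroid sits 2h/3 = 2 × 3/3 = 2 m below the apex, so the centroid depth is h_c = 4.16 + 2 = 6.16 m.
A = ½ × 0.973 × 3 = 1.4595 m².
Resultant F = γ·h_c·A = 12.3606 × 6.16 × 1.4595 = 111.128 kN.

F ≈ 111 kN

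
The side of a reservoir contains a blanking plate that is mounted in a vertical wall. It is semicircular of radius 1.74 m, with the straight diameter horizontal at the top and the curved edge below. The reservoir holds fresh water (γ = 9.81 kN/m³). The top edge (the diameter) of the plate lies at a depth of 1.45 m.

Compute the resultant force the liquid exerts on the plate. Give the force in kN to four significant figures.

F ≈ 102.1 kN

γ = 9.81 kN/m³.
The centroid of a semicircle lies 4r/(3π) = 0.738479 m from the diameter, here below the top edge, so the centroid depth is h_c = 1.45 + 0.738479 = 2.18848 m.
A = πr²/2 = π × 1.74²/2 = 4.75574 m².
Resultant F = γ·h_c·A = 9.81 × 2.18848 × 4.75574 = 102.101 kN.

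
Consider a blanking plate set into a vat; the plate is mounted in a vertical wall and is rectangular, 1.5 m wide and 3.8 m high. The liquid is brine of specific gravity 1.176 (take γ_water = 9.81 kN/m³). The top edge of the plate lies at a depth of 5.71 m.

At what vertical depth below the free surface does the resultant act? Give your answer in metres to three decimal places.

γ = 1.176 × 9.81 = 11.53656 kN/m³.
The centroid lies 3.8/2 = 1.9 m below the top edge, so the centroid depth is h_c = 5.71 + 1.9 = 7.61 m.
A = 1.5 × 3.8 = 5.7 m².
Resultant F = γ·h_c·A = 11.53656 × 7.61 × 5.7 = 500.421 kN.
I_c = b·h³/12 = 1.5 × 3.8³/12 = 6.859 m⁴.
Centre of pressure: y_p = y_c + I_c/(y_c·A) = 7.61 + 6.859/(7.61 × 5.7) = 7.61 + 0.158125 = 7.76813 m along the plane.

h_p = 7.768 m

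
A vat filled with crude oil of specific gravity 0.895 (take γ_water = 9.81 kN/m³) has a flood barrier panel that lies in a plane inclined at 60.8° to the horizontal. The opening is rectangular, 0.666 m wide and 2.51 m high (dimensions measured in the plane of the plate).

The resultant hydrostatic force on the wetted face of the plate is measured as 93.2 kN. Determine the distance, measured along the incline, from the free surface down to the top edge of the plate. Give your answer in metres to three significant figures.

γ = 0.895 × 9.81 = 8.77995 kN/m³.
A = 0.666 × 2.51 = 1.67166 m².
From F = γ·h_c·A, the centroid depth is h_c = 93.2/(8.77995 × 1.67166) = 6.35003 m.
Let θ = 60.8° be the plate's angle to the horizontal; measure y along the incline from where the plane meets the free surface. Vertical depth h = y·sinθ with sinθ = 0.872922.
Along the incline, y_c = h_c/sinθ = 6.35003/0.872922 = 7.27445 m.
The centroid lies 2.51/2 = 1.255 m below the top edge, so the top edge sits at y_top = 7.27445 − 1.255 = 6.01945 m along the incline.

y_top ≈ 6.02 m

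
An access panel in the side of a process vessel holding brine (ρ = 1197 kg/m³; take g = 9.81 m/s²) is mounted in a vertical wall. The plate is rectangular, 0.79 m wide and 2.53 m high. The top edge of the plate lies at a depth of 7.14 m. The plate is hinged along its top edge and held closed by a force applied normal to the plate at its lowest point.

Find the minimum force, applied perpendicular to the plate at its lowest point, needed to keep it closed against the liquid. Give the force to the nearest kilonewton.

P ≈ 104 kN

γ = ρg = 1197 × 9.81 / 1000 = 11.74257 kN/m³.
The centroid lies 2.53/2 = 1.265 m below the top edge, so the centroid depth is h_c = 7.14 + 1.265 = 8.405 m.
A = 0.79 × 2.53 = 1.9987 m².
Resultant F = γ·h_c·A = 11.74257 × 8.405 × 1.9987 = 197.264 kN.
I_c = b·h³/12 = 0.79 × 2.53³/12 = 1.06612 m⁴.
Centre of pressure: y_p = y_c + I_c/(y_c·A) = 8.405 + 1.06612/(8.405 × 1.9987) = 8.405 + 0.063463 = 8.46846 m along the plane.
The resultant acts 1.265 + 0.063463 = 1.32846 m (along the plate) below the hinge at the top edge, so the moment about the hinge is M = F × 1.32846 = 197.264 × 1.32846 = 262.057 kN·m.
A normal force at the bottom, 2.53 m from the hinge, must supply this moment: P = 262.057/2.53 = 103.58 kN.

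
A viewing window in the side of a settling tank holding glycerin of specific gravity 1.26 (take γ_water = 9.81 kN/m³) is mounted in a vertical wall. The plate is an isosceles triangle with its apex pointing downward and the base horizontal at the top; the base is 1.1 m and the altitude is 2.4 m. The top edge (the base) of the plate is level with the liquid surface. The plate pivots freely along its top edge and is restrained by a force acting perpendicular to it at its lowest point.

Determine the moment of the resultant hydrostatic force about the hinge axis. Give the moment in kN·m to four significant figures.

γ = 1.26 × 9.81 = 12.3606 kN/m³.
With the apex down, the centroid sits h/3 = 2.4/3 = 0.8 m below the base (the top edge), so the centroid depth is h_c = 0.8 m.
A = ½ × 1.1 × 2.4 = 1.32 m².
Resultant F = γ·h_c·A = 12.3606 × 0.8 × 1.32 = 13.0528 kN.
I_c = b·h³/36 = 1.1 × 2.4³/36 = 0.4224 m⁴.
Centre of pressure: y_p = y_c + I_c/(y_c·A) = 0.8 + 0.4224/(0.8 × 1.32) = 0.8 + 0.4 = 1.2 m along the plane.
The resultant acts 0.8 + 0.4 = 1.2 m (along the plate) below the hinge at the top edge, so the moment about the hinge is M = F × 1.2 = 13.0528 × 1.2 = 15.6634 kN·m.

M ≈ 15.66 kN·m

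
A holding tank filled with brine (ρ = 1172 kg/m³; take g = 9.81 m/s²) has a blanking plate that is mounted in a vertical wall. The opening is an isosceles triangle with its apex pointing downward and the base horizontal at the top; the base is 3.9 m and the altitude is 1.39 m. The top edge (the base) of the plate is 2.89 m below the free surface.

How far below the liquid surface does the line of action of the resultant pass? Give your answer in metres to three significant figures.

γ = ρg = 1172 × 9.81 / 1000 = 11.49732 kN/m³.
With the apex down, the centroid sits h/3 = 1.39/3 = 0.463333 m below the base (the top edge), so the centroid depth is h_c = 2.89 + 0.463333 = 3.35333 m.
A = ½ × 3.9 × 1.39 = 2.7105 m².
Resultant F = γ·h_c·A = 11.49732 × 3.35333 × 2.7105 = 104.501 kN.
I_c = b·h³/36 = 3.9 × 1.39³/36 = 0.290942 m⁴.
Centre of pressure: y_p = y_c + I_c/(y_c·A) = 3.35333 + 0.290942/(3.35333 × 2.7105) = 3.35333 + 0.0320096 = 3.38534 m along the plane.

h_p = 3.39 m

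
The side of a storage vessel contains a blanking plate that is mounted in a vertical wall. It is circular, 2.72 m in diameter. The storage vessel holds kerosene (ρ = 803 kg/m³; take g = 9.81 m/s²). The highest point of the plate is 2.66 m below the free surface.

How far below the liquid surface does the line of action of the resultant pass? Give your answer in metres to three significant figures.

γ = ρg = 803 × 9.81 / 1000 = 7.87743 kN/m³.
The centroid is at the centre, 1.36 m below the top of the plate, so the centroid depth is h_c = 2.66 + 1.36 = 4.02 m.
A = π(1.36)² = 5.81069 m².
Resultant F = γ·h_c·A = 7.87743 × 4.02 × 5.81069 = 184.009 kN.
I_c = πr⁴/4 = π × 1.36⁴/4 = 2.68686 m⁴.
Centre of pressure: y_p = y_c + I_c/(y_c·A) = 4.02 + 2.68686/(4.02 × 5.81069) = 4.02 + 0.115025 = 4.13502 m along the plane.

h_p = 4.14 m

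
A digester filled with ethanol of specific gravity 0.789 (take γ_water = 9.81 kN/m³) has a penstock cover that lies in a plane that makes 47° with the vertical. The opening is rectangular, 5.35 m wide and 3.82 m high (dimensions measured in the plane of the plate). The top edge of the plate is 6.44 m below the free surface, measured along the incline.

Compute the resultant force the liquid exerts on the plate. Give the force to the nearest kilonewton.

γ = 0.789 × 9.81 = 7.74009 kN/m³.
The plate makes 47° with the vertical, i.e. θ = 90° − 47° = 43° to the horizontal. Measuring y along the incline from the free-surface line, vertical depth h = y·sinθ with sinθ = 0.681998.
The centroid lies 3.82/2 = 1.91 m below the top edge, so y_c = 6.44 + 1.91 = 8.35 m and h_c = 8.35 × 0.681998 = 5.69468 m.
A = 5.35 × 3.82 = 20.437 m².
Resultant F = γ·h_c·A = 7.74009 × 5.69468 × 20.437 = 900.809 kN.

F ≈ 901 kN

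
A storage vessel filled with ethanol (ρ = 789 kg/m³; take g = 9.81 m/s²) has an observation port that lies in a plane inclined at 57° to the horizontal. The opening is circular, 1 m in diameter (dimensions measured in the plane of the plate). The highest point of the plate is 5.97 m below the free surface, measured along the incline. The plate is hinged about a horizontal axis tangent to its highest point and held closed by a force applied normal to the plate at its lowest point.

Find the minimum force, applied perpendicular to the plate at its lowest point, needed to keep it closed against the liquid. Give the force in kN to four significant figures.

γ = ρg = 789 × 9.81 / 1000 = 7.74009 kN/m³.
Let θ = 57° be the plate's angle to the horizontal; measure y along the incline from where the plane meets the free surface. Vertical depth h = y·sinθ with sinθ = 0.838671.
The centroid is at the centre, 0.5 m below the top of the plate, so y_c = 5.97 + 0.5 = 6.47 m and h_c = 6.47 × 0.838671 = 5.4262 m.
A = π(0.5)² = 0.785398 m².
Resultant F = γ·h_c·A = 7.74009 × 5.4262 × 0.785398 = 32.9861 kN.
I_c = πr⁴/4 = π × 0.5⁴/4 = 0.0490874 m⁴.
Centre of pressure: y_p = y_c + I_c/(y_c·A) = 6.47 + 0.0490874/(6.47 × 0.785398) = 6.47 + 0.00965997 = 6.47966 m along the plane.
The resultant acts 0.5 + 0.00965997 = 0.50966 m (along the plate) below the hinge at the top edge, so the moment about the hinge is M = F × 0.50966 = 32.9861 × 0.50966 = 16.8117 kN·m.
A normal force at the bottom, 1 m from the hinge, must supply this moment: P = 16.8117/1 = 16.8117 kN.

P ≈ 16.81 kN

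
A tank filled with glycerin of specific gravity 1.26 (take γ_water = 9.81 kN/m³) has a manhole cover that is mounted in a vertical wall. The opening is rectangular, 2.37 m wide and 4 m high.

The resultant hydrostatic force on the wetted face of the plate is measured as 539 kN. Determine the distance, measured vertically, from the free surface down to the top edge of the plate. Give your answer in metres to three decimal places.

d_top ≈ 2.600 m

γ = 1.26 × 9.81 = 12.3606 kN/m³.
A = 2.37 × 4 = 9.48 m².
From F = γ·h_c·A, the centroid depth is h_c = 539/(12.3606 × 9.48) = 4.59982 m.
The centroid lies 4/2 = 2 m below the top edge, so the top edge sits at h_top = 4.59982 − 2 = 2.59982 m below the surface.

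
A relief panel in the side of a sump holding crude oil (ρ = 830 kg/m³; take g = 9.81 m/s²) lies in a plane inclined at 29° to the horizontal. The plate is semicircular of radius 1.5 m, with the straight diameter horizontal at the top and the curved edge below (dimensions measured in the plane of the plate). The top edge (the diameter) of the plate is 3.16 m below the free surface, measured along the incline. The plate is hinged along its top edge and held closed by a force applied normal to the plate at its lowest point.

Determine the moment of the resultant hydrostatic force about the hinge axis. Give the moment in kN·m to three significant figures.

M ≈ 35.9 kN·m

γ = ρg = 830 × 9.81 / 1000 = 8.1423 kN/m³.
Let θ = 29° be the plate's angle to the horizontal; measure y along the incline from where the plane meets the free surface. Vertical depth h = y·sinθ with sinθ = 0.484810.
The centroid of a semicircle lies 4r/(3π) = 0.63662 m from the diameter, here below the top edge, so y_c = 3.16 + 0.63662 = 3.79662 m and h_c = 3.79662 × 0.484810 = 1.84064 m.
A = πr²/2 = π × 1.5²/2 = 3.53429 m².
Resultant F = γ·h_c·A = 8.1423 × 1.84064 × 3.53429 = 52.9686 kN.
I_c = (π/8 − 8/(9π))·r⁴ = 0.109757 × 1.5⁴ = 0.555645 m⁴.
Centre of pressure: y_p = y_c + I_c/(y_c·A) = 3.79662 + 0.555645/(3.79662 × 3.53429) = 3.79662 + 0.0414093 = 3.83803 m along the plane.
The resultant acts 0.63662 + 0.0414093 = 0.678029 m (along the plate) below the hinge at the top edge, so the moment about the hinge is M = F × 0.678029 = 52.9686 × 0.678029 = 35.9142 kN·m.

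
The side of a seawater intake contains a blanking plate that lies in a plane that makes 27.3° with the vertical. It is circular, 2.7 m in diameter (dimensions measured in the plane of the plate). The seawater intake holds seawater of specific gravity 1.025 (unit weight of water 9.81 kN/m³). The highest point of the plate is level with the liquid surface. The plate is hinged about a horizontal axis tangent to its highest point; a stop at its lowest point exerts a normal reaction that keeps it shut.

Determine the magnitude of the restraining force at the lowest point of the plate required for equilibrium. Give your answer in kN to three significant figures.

γ = 1.025 × 9.81 = 10.05525 kN/m³.
The plate makes 27.3° with the vertical, i.e. θ = 90° − 27.3° = 62.7° to the horizontal. Measuring y along the incline from the free-surface line, vertical depth h = y·sinθ with sinθ = 0.888617.
The centroid is at the centre, 1.35 m below the top of the plate, so y_c = 1.35 m and h_c = 1.35 × 0.888617 = 1.19963 m.
A = π(1.35)² = 5.72555 m².
Resultant F = γ·h_c·A = 10.05525 × 1.19963 × 5.72555 = 69.0649 kN.
I_c = πr⁴/4 = π × 1.35⁴/4 = 2.6087 m⁴.
Centre of pressure: y_p = y_c + I_c/(y_c·A) = 1.35 + 2.6087/(1.35 × 5.72555) = 1.35 + 0.3375 = 1.6875 m along the plane.
The resultant acts 1.35 + 0.3375 = 1.6875 m (along the plate) below the hinge at the top edge, so the moment about the hinge is M = F × 1.6875 = 69.0649 × 1.6875 = 116.547 kN·m.
A normal force at the bottom, 2.7 m from the hinge, must supply this moment: P = 116.547/2.7 = 43.1656 kN.

P ≈ 43.2 kN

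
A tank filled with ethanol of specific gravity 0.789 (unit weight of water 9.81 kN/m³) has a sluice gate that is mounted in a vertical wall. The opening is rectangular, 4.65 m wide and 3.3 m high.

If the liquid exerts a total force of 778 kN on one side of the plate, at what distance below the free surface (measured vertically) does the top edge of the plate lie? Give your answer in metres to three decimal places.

γ = 0.789 × 9.81 = 7.74009 kN/m³.
A = 4.65 × 3.3 = 15.345 m².
From F = γ·h_c·A, the centroid depth is h_c = 778/(7.74009 × 15.345) = 6.55038 m.
The centroid lies 3.3/2 = 1.65 m below the top edge, so the top edge sits at h_top = 6.55038 − 1.65 = 4.90038 m below the surface.

d_top ≈ 4.900 m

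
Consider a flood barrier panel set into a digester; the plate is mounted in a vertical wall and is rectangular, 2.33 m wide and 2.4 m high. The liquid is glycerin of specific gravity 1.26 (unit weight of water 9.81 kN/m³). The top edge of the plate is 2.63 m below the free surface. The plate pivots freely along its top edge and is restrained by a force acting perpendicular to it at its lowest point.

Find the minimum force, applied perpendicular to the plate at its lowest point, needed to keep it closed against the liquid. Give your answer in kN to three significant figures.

γ = 1.26 × 9.81 = 12.3606 kN/m³.
The centroid lies 2.4/2 = 1.2 m below the top edge, so the centroid depth is h_c = 2.63 + 1.2 = 3.83 m.
A = 2.33 × 2.4 = 5.592 m².
Resultant F = γ·h_c·A = 12.3606 × 3.83 × 5.592 = 264.731 kN.
I_c = b·h³/12 = 2.33 × 2.4³/12 = 2.68416 m⁴.
Centre of pressure: y_p = y_c + I_c/(y_c·A) = 3.83 + 2.68416/(3.83 × 5.592) = 3.83 + 0.125326 = 3.95533 m along the plane.
The resultant acts 1.2 + 0.125326 = 1.32533 m (along the plate) below the hinge at the top edge, so the moment about the hinge is M = F × 1.32533 = 264.731 × 1.32533 = 350.856 kN·m.
A normal force at the bottom, 2.4 m from the hinge, must supply this moment: P = 350.856/2.4 = 146.19 kN.

P ≈ 146 kN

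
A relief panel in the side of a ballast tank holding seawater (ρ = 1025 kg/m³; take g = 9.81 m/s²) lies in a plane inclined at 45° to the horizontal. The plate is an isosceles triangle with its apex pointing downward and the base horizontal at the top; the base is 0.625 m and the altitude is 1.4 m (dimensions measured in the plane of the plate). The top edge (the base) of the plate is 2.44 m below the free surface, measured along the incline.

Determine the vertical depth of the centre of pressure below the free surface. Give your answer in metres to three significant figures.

h_p = 2.08 m

γ = ρg = 1025 × 9.81 / 1000 = 10.05525 kN/m³.
Let θ = 45° be the plate's angle to the horizontal; measure y along the incline from where the plane meets the free surface. Vertical depth h = y·sinθ with sinθ = 0.707107.
With the apex down, the centroid sits h/3 = 1.4/3 = 0.466667 m below the base (the top edge), so y_c = 2.44 + 0.466667 = 2.90667 m and h_c = 2.90667 × 0.707107 = 2.05533 m.
A = ½ × 0.625 × 1.4 = 0.4375 m².
Resultant F = γ·h_c·A = 10.05525 × 2.05533 × 0.4375 = 9.04175 kN.
I_c = b·h³/36 = 0.625 × 1.4³/36 = 0.0476389 m⁴.
Centre of pressure: y_p = y_c + I_c/(y_c·A) = 2.90667 + 0.0476389/(2.90667 × 0.4375) = 2.90667 + 0.0374617 = 2.94413 m along the plane.
Vertically, h_p = y_p·sinθ = 2.94413 × 0.707107 = 2.08181 m.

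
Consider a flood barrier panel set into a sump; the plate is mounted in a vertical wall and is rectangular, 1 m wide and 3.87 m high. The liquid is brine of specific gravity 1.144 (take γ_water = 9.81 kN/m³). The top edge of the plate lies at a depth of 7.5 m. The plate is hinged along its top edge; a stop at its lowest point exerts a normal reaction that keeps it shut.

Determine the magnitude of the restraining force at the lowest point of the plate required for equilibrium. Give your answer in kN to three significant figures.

P ≈ 219 kN

γ = 1.144 × 9.81 = 11.22264 kN/m³.
The centroid lies 3.87/2 = 1.935 m below the top edge, so the centroid depth is h_c = 7.5 + 1.935 = 9.435 m.
A = 1 × 3.87 = 3.87 m².
Resultant F = γ·h_c·A = 11.22264 × 9.435 × 3.87 = 409.777 kN.
I_c = b·h³/12 = 1 × 3.87³/12 = 4.83005 m⁴.
Centre of pressure: y_p = y_c + I_c/(y_c·A) = 9.435 + 4.83005/(9.435 × 3.87) = 9.435 + 0.132281 = 9.56728 m along the plane.
The resultant acts 1.935 + 0.132281 = 2.06728 m (along the plate) below the hinge at the top edge, so the moment about the hinge is M = F × 2.06728 = 409.777 × 2.06728 = 847.124 kN·m.
A normal force at the bottom, 3.87 m from the hinge, must supply this moment: P = 847.124/3.87 = 218.895 kN.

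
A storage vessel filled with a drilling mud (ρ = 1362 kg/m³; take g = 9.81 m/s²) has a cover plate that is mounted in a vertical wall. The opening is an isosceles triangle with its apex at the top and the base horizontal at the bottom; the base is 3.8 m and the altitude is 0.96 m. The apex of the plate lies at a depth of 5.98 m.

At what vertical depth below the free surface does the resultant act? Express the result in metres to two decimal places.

γ = ρg = 1362 × 9.81 / 1000 = 13.36122 kN/m³.
With the apex up, the centroid sits 2h/3 = 2 × 0.96/3 = 0.64 m below the apex, so the centroid depth is h_c = 5.98 + 0.64 = 6.62 m.
A = ½ × 3.8 × 0.96 = 1.824 m².
Resultant F = γ·h_c·A = 13.36122 × 6.62 × 1.824 = 161.335 kN.
I_c = b·h³/36 = 3.8 × 0.96³/36 = 0.0933888 m⁴.
Centre of pressure: y_p = y_c + I_c/(y_c·A) = 6.62 + 0.0933888/(6.62 × 1.824) = 6.62 + 0.00773414 = 6.62773 m along the plane.

h_p = 6.63 m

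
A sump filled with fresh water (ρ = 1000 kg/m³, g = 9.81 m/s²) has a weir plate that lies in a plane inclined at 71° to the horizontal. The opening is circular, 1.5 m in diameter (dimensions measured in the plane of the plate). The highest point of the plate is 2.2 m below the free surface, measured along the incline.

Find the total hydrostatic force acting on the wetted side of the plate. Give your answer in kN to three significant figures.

F ≈ 48.4 kN

γ = ρg = 1000 × 9.81 = 9810 N/m³ = 9.81 kN/m³.
Let θ = 71° be the plate's angle to the horizontal; measure y along the incline from where the plane meets the free surface. Vertical depth h = y·sinθ with sinθ = 0.945519.
The centroid is at the centre, 0.75 m below the top of the plate, so y_c = 2.2 + 0.75 = 2.95 m and h_c = 2.95 × 0.945519 = 2.78928 m.
A = π(0.75)² = 1.76715 m².
Resultant F = γ·h_c·A = 9.81 × 2.78928 × 1.76715 = 48.3542 kN.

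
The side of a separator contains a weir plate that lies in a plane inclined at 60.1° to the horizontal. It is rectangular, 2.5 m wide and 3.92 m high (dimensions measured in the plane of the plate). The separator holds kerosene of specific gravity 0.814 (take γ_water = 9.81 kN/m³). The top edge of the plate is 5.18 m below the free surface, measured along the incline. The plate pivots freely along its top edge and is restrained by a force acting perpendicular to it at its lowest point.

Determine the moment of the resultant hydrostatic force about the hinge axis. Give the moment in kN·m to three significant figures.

M ≈ 1040 kN·m

γ = 0.814 × 9.81 = 7.98534 kN/m³.
Let θ = 60.1° be the plate's angle to the horizontal; measure y along the incline from where the plane meets the free surface. Vertical depth h = y·sinθ with sinθ = 0.866897.
The centroid lies 3.92/2 = 1.96 m below the top edge, so y_c = 5.18 + 1.96 = 7.14 m and h_c = 7.14 × 0.866897 = 6.18964 m.
A = 2.5 × 3.92 = 9.8 m².
Resultant F = γ·h_c·A = 7.98534 × 6.18964 × 9.8 = 484.379 kN.
I_c = b·h³/12 = 2.5 × 3.92³/12 = 12.5492 m⁴.
Centre of pressure: y_p = y_c + I_c/(y_c·A) = 7.14 + 12.5492/(7.14 × 9.8) = 7.14 + 0.179346 = 7.31935 m along the plane.
The resultant acts 1.96 + 0.179346 = 2.13935 m (along the plate) below the hinge at the top edge, so the moment about the hinge is M = F × 2.13935 = 484.379 × 2.13935 = 1036.26 kN·m.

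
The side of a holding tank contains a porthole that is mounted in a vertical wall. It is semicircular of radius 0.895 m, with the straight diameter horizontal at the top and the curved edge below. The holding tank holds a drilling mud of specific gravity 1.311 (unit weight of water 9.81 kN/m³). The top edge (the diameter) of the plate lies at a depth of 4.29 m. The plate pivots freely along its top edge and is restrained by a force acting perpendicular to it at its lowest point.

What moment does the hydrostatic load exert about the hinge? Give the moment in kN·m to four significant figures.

γ = 1.311 × 9.81 = 12.86091 kN/m³.
The centroid of a semicircle lies 4r/(3π) = 0.37985 m from the diameter, here below the top edge, so the centroid depth is h_c = 4.29 + 0.37985 = 4.66985 m.
A = πr²/2 = π × 0.895²/2 = 1.25825 m².
Resultant F = γ·h_c·A = 12.86091 × 4.66985 × 1.25825 = 75.5686 kN.
I_c = (π/8 − 8/(9π))·r⁴ = 0.109757 × 0.895⁴ = 0.0704246 m⁴.
Centre of pressure: y_p = y_c + I_c/(y_c·A) = 4.66985 + 0.0704246/(4.66985 × 1.25825) = 4.66985 + 0.0119855 = 4.68184 m along the plane.
The resultant acts 0.37985 + 0.0119855 = 0.391836 m (along the plate) below the hinge at the top edge, so the moment about the hinge is M = F × 0.391836 = 75.5686 × 0.391836 = 29.6105 kN·m.

M ≈ 29.61 kN·m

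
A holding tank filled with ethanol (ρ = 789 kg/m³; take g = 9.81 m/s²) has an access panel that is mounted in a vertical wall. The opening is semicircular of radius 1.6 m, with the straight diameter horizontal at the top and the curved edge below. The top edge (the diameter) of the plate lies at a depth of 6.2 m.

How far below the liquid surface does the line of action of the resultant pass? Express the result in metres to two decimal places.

γ = ρg = 789 × 9.81 / 1000 = 7.74009 kN/m³.
The centroid of a semicircle lies 4r/(3π) = 0.679061 m from the diameter, here below the top edge, so the centroid depth is h_c = 6.2 + 0.679061 = 6.87906 m.
A = πr²/2 = π × 1.6²/2 = 4.02124 m².
Resultant F = γ·h_c·A = 7.74009 × 6.87906 × 4.02124 = 214.109 kN.
I_c = (π/8 − 8/(9π))·r⁴ = 0.109757 × 1.6⁴ = 0.719303 m⁴.
Centre of pressure: y_p = y_c + I_c/(y_c·A) = 6.87906 + 0.719303/(6.87906 × 4.02124) = 6.87906 + 0.026003 = 6.90506 m along the plane.

h_p = 6.91 m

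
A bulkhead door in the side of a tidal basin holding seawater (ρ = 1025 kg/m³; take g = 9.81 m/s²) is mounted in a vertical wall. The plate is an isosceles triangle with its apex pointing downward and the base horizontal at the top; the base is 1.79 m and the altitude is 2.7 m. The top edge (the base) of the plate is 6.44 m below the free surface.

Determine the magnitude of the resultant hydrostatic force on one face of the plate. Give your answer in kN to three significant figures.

F ≈ 178 kN

γ = ρg = 1025 × 9.81 / 1000 = 10.05525 kN/m³.
With the apex down, the centroid sits h/3 = 2.7/3 = 0.9 m below the base (the top edge), so the centroid depth is h_c = 6.44 + 0.9 = 7.34 m.
A = ½ × 1.79 × 2.7 = 2.4165 m².
Resultant F = γ·h_c·A = 10.05525 × 7.34 × 2.4165 = 178.351 kN.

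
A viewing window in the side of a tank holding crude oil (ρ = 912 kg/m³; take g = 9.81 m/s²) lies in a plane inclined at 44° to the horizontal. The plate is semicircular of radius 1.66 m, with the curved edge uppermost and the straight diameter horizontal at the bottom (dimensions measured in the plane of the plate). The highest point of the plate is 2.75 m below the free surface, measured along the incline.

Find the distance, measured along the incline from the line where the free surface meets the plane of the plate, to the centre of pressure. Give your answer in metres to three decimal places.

y_p = 3.757 m

γ = ρg = 912 × 9.81 / 1000 = 8.94672 kN/m³.
Let θ = 44° be the plate's angle to the horizontal; measure y along the incline from where the plane meets the free surface. Vertical depth h = y·sinθ with sinθ = 0.694658.
The centroid lies 4r/(3π) = 0.704526 m above the diameter, so r − 4r/(3π) = 1.66 − 0.704526 = 0.955474 m below the topmost point, so y_c = 2.75 + 0.955474 = 3.70547 m and h_c = 3.70547 × 0.694658 = 2.57403 m.
A = πr²/2 = π × 1.66²/2 = 4.32849 m².
Resultant F = γ·h_c·A = 8.94672 × 2.57403 × 4.32849 = 99.6813 kN.
I_c = (π/8 − 8/(9π))·r⁴ = 0.109757 × 1.66⁴ = 0.833421 m⁴.
Centre of pressure: y_p = y_c + I_c/(y_c·A) = 3.70547 + 0.833421/(3.70547 × 4.32849) = 3.70547 + 0.0519619 = 3.75743 m along the plane.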